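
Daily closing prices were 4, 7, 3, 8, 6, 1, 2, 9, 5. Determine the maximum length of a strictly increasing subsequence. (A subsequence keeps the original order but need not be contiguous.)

4

Let dp[i] be the length of the longest such subsequence ending at index i:
i:     1 2 3 4 5 6 7 8 9
a[i]:  4 7 3 8 6 1 2 9 5
dp:    1 2 1 3 2 1 2 4 3
Maximum dp value is 4.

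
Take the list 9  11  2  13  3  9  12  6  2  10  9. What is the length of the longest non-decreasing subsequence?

4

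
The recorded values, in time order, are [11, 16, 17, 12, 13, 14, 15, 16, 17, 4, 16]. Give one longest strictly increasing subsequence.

Patience tails give the LIS length; then backtrack through the dp parents:
11 → extends → [11]
16 → extends → [11, 16]
17 → extends → [11, 16, 17]
12 → replaces 16 → [11, 12, 17]
13 → replaces 17 → [11, 12, 13]
14 → extends → [11, 12, 13, 14]
15 → extends → [11, 12, 13, 14, 15]
16 → extends → [11, 12, 13, 14, 15, 16]
17 → extends → [11, 12, 13, 14, 15, 16, 17]
4 → replaces 11 → [4, 12, 13, 14, 15, 16, 17]
16 → already a tail → [4, 12, 13, 14, 15, 16, 17]
Length 7; one witness is 11, 12, 13, 14, 15, 16, 17.

11, 12, 13, 14, 15, 16, 17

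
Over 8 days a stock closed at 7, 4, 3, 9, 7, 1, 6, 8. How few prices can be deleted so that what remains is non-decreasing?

5

Fewest deletions = n − (longest non-decreasing subsequence).
Patience tails:
7 → extends → [7]
4 → replaces 7 → [4]
3 → replaces 4 → [3]
9 → extends → [3, 9]
7 → replaces 9 → [3, 7]
1 → replaces 3 → [1, 7]
6 → replaces 7 → [1, 6]
8 → extends → [1, 6, 8]
Longest non-decreasing subsequence has length 3, so deletions = 8 − 3 = 5.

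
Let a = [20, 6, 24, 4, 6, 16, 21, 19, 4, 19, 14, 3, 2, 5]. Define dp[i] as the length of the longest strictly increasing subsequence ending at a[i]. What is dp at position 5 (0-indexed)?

dp[i] = 1 + max{dp[j] : j<i, a[j]<a[i]} (or 1 if no such j):
i:      0  1  2  3  4  5  6  7  8  9 10 11 12 13
a[i]:  20  6 24  4  6 16 21 19  4 19 14  3  2  5
dp:     1  1  2  1  2  3  4  4  1  4  3  1  1  2
At index 5 the value is 3.

3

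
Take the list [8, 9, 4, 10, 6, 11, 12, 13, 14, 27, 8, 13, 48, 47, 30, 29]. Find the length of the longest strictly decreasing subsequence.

4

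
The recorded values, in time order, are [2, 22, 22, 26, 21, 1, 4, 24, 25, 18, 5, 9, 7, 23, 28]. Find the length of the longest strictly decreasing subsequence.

5

Negate each value so 'decreasing' becomes 'increasing', then run patience tails on the negated sequence:
-2 → extends → [-2]
-22 → replaces -2 → [-22]
-22 → already a tail → [-22]
-26 → replaces -22 → [-26]
-21 → extends → [-26, -21]
-1 → extends → [-26, -21, -1]
-4 → replaces -1 → [-26, -21, -4]
-24 → replaces -21 → [-26, -24, -4]
-25 → replaces -24 → [-26, -25, -4]
-18 → replaces -4 → [-26, -25, -18]
-5 → extends → [-26, -25, -18, -5]
-9 → replaces -5 → [-26, -25, -18, -9]
-7 → extends → [-26, -25, -18, -9, -7]
-23 → replaces -18 → [-26, -25, -23, -9, -7]
-28 → replaces -26 → [-28, -25, -23, -9, -7]
Five tails, so the longest strictly decreasing subsequence of the original has length 5.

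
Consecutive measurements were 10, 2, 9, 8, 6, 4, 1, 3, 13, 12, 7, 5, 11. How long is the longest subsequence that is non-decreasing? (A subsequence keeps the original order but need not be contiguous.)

4

Track the smallest tail for each achievable length (allowing ties):
10 → extends → [10]
2 → replaces 10 → [2]
9 → extends → [2, 9]
8 → replaces 9 → [2, 8]
6 → replaces 8 → [2, 6]
4 → replaces 6 → [2, 4]
1 → replaces 2 → [1, 4]
3 → replaces 4 → [1, 3]
13 → extends → [1, 3, 13]
12 → replaces 13 → [1, 3, 12]
7 → replaces 12 → [1, 3, 7]
5 → replaces 7 → [1, 3, 5]
11 → extends → [1, 3, 5, 11]
Four tails, so the longest non-decreasing subsequence has length 4 (e.g. 2, 6, 7, 11).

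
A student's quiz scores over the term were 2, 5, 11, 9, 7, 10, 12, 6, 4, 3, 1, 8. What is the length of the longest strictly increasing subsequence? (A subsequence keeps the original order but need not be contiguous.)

Track the smallest tail for each achievable length (strict):
2 → extends → [2]
5 → extends → [2, 5]
11 → extends → [2, 5, 11]
9 → replaces 11 → [2, 5, 9]
7 → replaces 9 → [2, 5, 7]
10 → extends → [2, 5, 7, 10]
12 → extends → [2, 5, 7, 10, 12]
6 → replaces 7 → [2, 5, 6, 10, 12]
4 → replaces 5 → [2, 4, 6, 10, 12]
3 → replaces 4 → [2, 3, 6, 10, 12]
1 → replaces 2 → [1, 3, 6, 10, 12]
8 → replaces 10 → [1, 3, 6, 8, 12]
Five tails, so the longest strictly increasing subsequence has length 5 (e.g. 2, 5, 9, 10, 12).

5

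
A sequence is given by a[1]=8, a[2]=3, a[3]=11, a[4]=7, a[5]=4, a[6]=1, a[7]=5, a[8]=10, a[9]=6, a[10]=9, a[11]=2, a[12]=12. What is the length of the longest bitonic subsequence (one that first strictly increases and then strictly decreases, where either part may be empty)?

inc[i] = longest strictly increasing subsequence ending at i; dec[i] = longest strictly decreasing subsequence starting at i:
i:      1  2  3  4  5  6  7  8  9 10 11 12
a[i]:   8  3 11  7  4  1  5 10  6  9  2 12
inc:    1  1  2  2  2  1  3  4  4  5  2  6
dec:    4  2  4  3  2  1  2  3  2  2  1  1
Best peak at i=8 (value 10): inc=4, dec=3, length 4+3−1 = 6.

6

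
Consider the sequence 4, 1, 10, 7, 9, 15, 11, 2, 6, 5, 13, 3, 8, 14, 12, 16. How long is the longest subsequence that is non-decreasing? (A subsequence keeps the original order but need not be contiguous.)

7

Track the smallest tail for each achievable length (allowing ties):
4 → extends → [4]
1 → replaces 4 → [1]
10 → extends → [1, 10]
7 → replaces 10 → [1, 7]
9 → extends → [1, 7, 9]
15 → extends → [1, 7, 9, 15]
11 → replaces 15 → [1, 7, 9, 11]
2 → replaces 7 → [1, 2, 9, 11]
6 → replaces 9 → [1, 2, 6, 11]
5 → replaces 6 → [1, 2, 5, 11]
13 → extends → [1, 2, 5, 11, 13]
3 → replaces 5 → [1, 2, 3, 11, 13]
8 → replaces 11 → [1, 2, 3, 8, 13]
14 → extends → [1, 2, 3, 8, 13, 14]
12 → replaces 13 → [1, 2, 3, 8, 12, 14]
16 → extends → [1, 2, 3, 8, 12, 14, 16]
Seven tails, so the longest non-decreasing subsequence has length 7 (e.g. 4, 7, 9, 11, 13, 14, 16).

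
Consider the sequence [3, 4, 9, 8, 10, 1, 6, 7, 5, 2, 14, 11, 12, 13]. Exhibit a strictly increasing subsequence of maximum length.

Patience tails give the LIS length; then backtrack through the dp parents:
3 → extends → [3]
4 → extends → [3, 4]
9 → extends → [3, 4, 9]
8 → replaces 9 → [3, 4, 8]
10 → extends → [3, 4, 8, 10]
1 → replaces 3 → [1, 4, 8, 10]
6 → replaces 8 → [1, 4, 6, 10]
7 → replaces 10 → [1, 4, 6, 7]
5 → replaces 6 → [1, 4, 5, 7]
2 → replaces 4 → [1, 2, 5, 7]
14 → extends → [1, 2, 5, 7, 14]
11 → replaces 14 → [1, 2, 5, 7, 11]
12 → extends → [1, 2, 5, 7, 11, 12]
13 → extends → [1, 2, 5, 7, 11, 12, 13]
Length 7; one witness is 3, 4, 9, 10, 11, 12, 13.

3, 4, 9, 10, 11, 12, 13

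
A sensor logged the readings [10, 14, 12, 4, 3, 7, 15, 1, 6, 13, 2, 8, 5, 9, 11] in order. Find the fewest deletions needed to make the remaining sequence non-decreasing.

10

Fewest deletions = n − (longest non-decreasing subsequence).
Patience tails:
10 → extends → [10]
14 → extends → [10, 14]
12 → replaces 14 → [10, 12]
4 → replaces 10 → [4, 12]
3 → replaces 4 → [3, 12]
7 → replaces 12 → [3, 7]
15 → extends → [3, 7, 15]
1 → replaces 3 → [1, 7, 15]
6 → replaces 7 → [1, 6, 15]
13 → replaces 15 → [1, 6, 13]
2 → replaces 6 → [1, 2, 13]
8 → replaces 13 → [1, 2, 8]
5 → replaces 8 → [1, 2, 5]
9 → extends → [1, 2, 5, 9]
11 → extends → [1, 2, 5, 9, 11]
Longest non-decreasing subsequence has length 5, so deletions = 15 − 5 = 10.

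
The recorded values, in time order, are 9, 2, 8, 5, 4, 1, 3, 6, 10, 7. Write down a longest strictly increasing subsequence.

Patience tails give the LIS length; then backtrack through the dp parents:
9 → extends → [9]
2 → replaces 9 → [2]
8 → extends → [2, 8]
5 → replaces 8 → [2, 5]
4 → replaces 5 → [2, 4]
1 → replaces 2 → [1, 4]
3 → replaces 4 → [1, 3]
6 → extends → [1, 3, 6]
10 → extends → [1, 3, 6, 10]
7 → replaces 10 → [1, 3, 6, 7]
Length 4; one witness is 2, 5, 6, 10.

2, 5, 6, 10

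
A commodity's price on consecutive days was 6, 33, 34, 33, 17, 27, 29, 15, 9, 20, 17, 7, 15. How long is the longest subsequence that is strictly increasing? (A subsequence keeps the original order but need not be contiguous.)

4

Let dp[i] be the length of the longest such subsequence ending at index i:
i:      1  2  3  4  5  6  7  8  9 10 11 12 13
a[i]:   6 33 34 33 17 27 29 15  9 20 17  7 15
dp:     1  2  3  2  2  3  4  2  2  3  3  2  3
Maximum dp value is 4.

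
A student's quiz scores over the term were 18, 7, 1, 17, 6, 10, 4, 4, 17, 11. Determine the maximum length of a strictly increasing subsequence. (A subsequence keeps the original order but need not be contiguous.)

Let dp[i] be the length of the longest such subsequence ending at index i:
i:      1  2  3  4  5  6  7  8  9 10
a[i]:  18  7  1 17  6 10  4  4 17 11
dp:     1  1  1  2  2  3  2  2  4  4
Maximum dp value is 4.

4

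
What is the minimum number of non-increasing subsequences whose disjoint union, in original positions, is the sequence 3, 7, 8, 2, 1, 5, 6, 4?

The minimum number of non-increasing subsequences covering a sequence equals the length of its longest strictly increasing subsequence.
LIS length is 3 (e.g. 3, 7, 8), so 3 piles are needed.

3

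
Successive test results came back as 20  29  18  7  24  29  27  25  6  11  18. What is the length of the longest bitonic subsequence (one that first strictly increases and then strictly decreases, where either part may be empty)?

inc[i] = longest strictly increasing subsequence ending at i; dec[i] = longest strictly decreasing subsequence starting at i:
i:      1  2  3  4  5  6  7  8  9 10 11
a[i]:  20 29 18  7 24 29 27 25  6 11 18
inc:    1  2  1  1  2  3  3  3  1  2  3
dec:    4  4  3  2  2  4  3  2  1  1  1
Best peak at i=6 (value 29): inc=3, dec=4, length 3+4−1 = 6.

6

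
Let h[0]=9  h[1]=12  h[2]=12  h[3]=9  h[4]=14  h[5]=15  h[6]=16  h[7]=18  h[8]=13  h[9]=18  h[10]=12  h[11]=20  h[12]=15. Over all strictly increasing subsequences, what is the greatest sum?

Let S[i] be the best sum of a strictly increasing subsequence ending at i:
i:       0   1   2   3   4   5   6   7   8   9  10  11  12
h[i]:    9  12  12   9  14  15  16  18  13  18  12  20  15
S:       9  21  21   9  35  50  66  84  34  84  21 104  50
Maximum is 104 (e.g. 9 + 12 + 14 + 15 + 16 + 18 + 20).

104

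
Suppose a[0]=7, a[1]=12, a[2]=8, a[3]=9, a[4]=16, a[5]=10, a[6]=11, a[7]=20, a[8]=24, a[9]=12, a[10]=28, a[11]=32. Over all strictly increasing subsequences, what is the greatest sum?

149

Let S[i] be the best sum of a strictly increasing subsequence ending at i:
i:       0   1   2   3   4   5   6   7   8   9  10  11
a[i]:    7  12   8   9  16  10  11  20  24  12  28  32
S:       7  19  15  24  40  34  45  65  89  57 117 149
Maximum is 149 (e.g. 7 + 8 + 9 + 10 + 11 + 20 + 24 + 28 + 32).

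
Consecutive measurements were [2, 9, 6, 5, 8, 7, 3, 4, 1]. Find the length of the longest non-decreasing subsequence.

3

Let dp[i] be the length of the longest such subsequence ending at index i:
i:     1 2 3 4 5 6 7 8 9
a[i]:  2 9 6 5 8 7 3 4 1
dp:    1 2 2 2 3 3 2 3 1
Maximum dp value is 3.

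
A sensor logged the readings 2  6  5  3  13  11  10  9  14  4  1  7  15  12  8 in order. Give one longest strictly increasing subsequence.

2, 6, 13, 14, 15

Patience tails give the LIS length; then backtrack through the dp parents:
2 → extends → [2]
6 → extends → [2, 6]
5 → replaces 6 → [2, 5]
3 → replaces 5 → [2, 3]
13 → extends → [2, 3, 13]
11 → replaces 13 → [2, 3, 11]
10 → replaces 11 → [2, 3, 10]
9 → replaces 10 → [2, 3, 9]
14 → extends → [2, 3, 9, 14]
4 → replaces 9 → [2, 3, 4, 14]
1 → replaces 2 → [1, 3, 4, 14]
7 → replaces 14 → [1, 3, 4, 7]
15 → extends → [1, 3, 4, 7, 15]
12 → replaces 15 → [1, 3, 4, 7, 12]
8 → replaces 12 → [1, 3, 4, 7, 8]
Length 5; one witness is 2, 6, 13, 14, 15.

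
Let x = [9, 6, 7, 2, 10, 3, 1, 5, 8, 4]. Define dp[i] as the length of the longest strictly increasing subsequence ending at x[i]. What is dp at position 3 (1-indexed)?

2

dp[i] = 1 + max{dp[j] : j<i, x[j]<x[i]} (or 1 if no such j):
i:      1  2  3  4  5  6  7  8  9 10
x[i]:   9  6  7  2 10  3  1  5  8  4
dp:     1  1  2  1  3  2  1  3  4  3
At index 3 the value is 2.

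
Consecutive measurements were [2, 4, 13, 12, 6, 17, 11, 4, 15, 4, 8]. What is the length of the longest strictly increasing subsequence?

Track the smallest tail for each achievable length (strict):
2 → extends → [2]
4 → extends → [2, 4]
13 → extends → [2, 4, 13]
12 → replaces 13 → [2, 4, 12]
6 → replaces 12 → [2, 4, 6]
17 → extends → [2, 4, 6, 17]
11 → replaces 17 → [2, 4, 6, 11]
4 → already a tail → [2, 4, 6, 11]
15 → extends → [2, 4, 6, 11, 15]
4 → already a tail → [2, 4, 6, 11, 15]
8 → replaces 11 → [2, 4, 6, 8, 15]
Five tails, so the longest strictly increasing subsequence has length 5 (e.g. 2, 4, 6, 11, 15).

5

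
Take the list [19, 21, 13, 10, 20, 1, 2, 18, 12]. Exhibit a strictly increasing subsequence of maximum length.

1, 2, 18

Patience tails give the LIS length; then backtrack through the dp parents:
19 → extends → [19]
21 → extends → [19, 21]
13 → replaces 19 → [13, 21]
10 → replaces 13 → [10, 21]
20 → replaces 21 → [10, 20]
1 → replaces 10 → [1, 20]
2 → replaces 20 → [1, 2]
18 → extends → [1, 2, 18]
12 → replaces 18 → [1, 2, 12]
Length 3; one witness is 1, 2, 18.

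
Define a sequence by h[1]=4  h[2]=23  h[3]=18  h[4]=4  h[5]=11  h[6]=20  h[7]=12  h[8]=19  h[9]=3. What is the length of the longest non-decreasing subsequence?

5

Track the smallest tail for each achievable length (allowing ties):
4 → extends → [4]
23 → extends → [4, 23]
18 → replaces 23 → [4, 18]
4 → replaces 18 → [4, 4]
11 → extends → [4, 4, 11]
20 → extends → [4, 4, 11, 20]
12 → replaces 20 → [4, 4, 11, 12]
19 → extends → [4, 4, 11, 12, 19]
3 → replaces 4 → [3, 4, 11, 12, 19]
Five tails, so the longest non-decreasing subsequence has length 5 (e.g. 4, 4, 11, 12, 19).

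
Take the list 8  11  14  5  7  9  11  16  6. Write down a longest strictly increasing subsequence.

Patience tails give the LIS length; then backtrack through the dp parents:
8 → extends → [8]
11 → extends → [8, 11]
14 → extends → [8, 11, 14]
5 → replaces 8 → [5, 11, 14]
7 → replaces 11 → [5, 7, 14]
9 → replaces 14 → [5, 7, 9]
11 → extends → [5, 7, 9, 11]
16 → extends → [5, 7, 9, 11, 16]
6 → replaces 7 → [5, 6, 9, 11, 16]
Length 5; one witness is 5, 7, 9, 11, 16.

5, 7, 9, 11, 16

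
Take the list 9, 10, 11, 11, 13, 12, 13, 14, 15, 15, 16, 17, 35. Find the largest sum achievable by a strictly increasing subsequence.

Let S[i] be the best sum of a strictly increasing subsequence ending at i:
i:       1   2   3   4   5   6   7   8   9  10  11  12  13
a[i]:    9  10  11  11  13  12  13  14  15  15  16  17  35
S:       9  19  30  30  43  42  55  69  84  84 100 117 152
Maximum is 152 (e.g. 9 + 10 + 11 + 12 + 13 + 14 + 15 + 16 + 17 + 35).

152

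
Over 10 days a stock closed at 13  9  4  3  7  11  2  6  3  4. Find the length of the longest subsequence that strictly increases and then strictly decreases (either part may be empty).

inc[i] = longest strictly increasing subsequence ending at i; dec[i] = longest strictly decreasing subsequence starting at i:
i:      1  2  3  4  5  6  7  8  9 10
a[i]:  13  9  4  3  7 11  2  6  3  4
inc:    1  1  1  1  2  3  1  2  2  3
dec:    5  4  3  2  3  3  1  2  1  1
Best peak at i=1 (value 13): inc=1, dec=5, length 1+5−1 = 5.

5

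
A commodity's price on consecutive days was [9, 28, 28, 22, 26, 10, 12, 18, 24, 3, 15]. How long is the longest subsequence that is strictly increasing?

5

Track the smallest tail for each achievable length (strict):
9 → extends → [9]
28 → extends → [9, 28]
28 → already a tail → [9, 28]
22 → replaces 28 → [9, 22]
26 → extends → [9, 22, 26]
10 → replaces 22 → [9, 10, 26]
12 → replaces 26 → [9, 10, 12]
18 → extends → [9, 10, 12, 18]
24 → extends → [9, 10, 12, 18, 24]
3 → replaces 9 → [3, 10, 12, 18, 24]
15 → replaces 18 → [3, 10, 12, 15, 24]
Five tails, so the longest strictly increasing subsequence has length 5 (e.g. 9, 10, 12, 18, 24).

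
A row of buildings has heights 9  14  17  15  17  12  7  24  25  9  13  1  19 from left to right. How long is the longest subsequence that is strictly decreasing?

Let dp[i] be the longest strictly decreasing subsequence ending at i:
i:      1  2  3  4  5  6  7  8  9 10 11 12 13
a[i]:   9 14 17 15 17 12  7 24 25  9 13  1 19
dp:     1  1  1  2  1  3  4  1  1  4  3  5  2
Maximum is 5.

5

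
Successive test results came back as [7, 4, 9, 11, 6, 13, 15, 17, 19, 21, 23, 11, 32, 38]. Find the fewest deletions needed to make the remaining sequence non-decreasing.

3

Fewest deletions = n − (longest non-decreasing subsequence).
Patience tails:
7 → extends → [7]
4 → replaces 7 → [4]
9 → extends → [4, 9]
11 → extends → [4, 9, 11]
6 → replaces 9 → [4, 6, 11]
13 → extends → [4, 6, 11, 13]
15 → extends → [4, 6, 11, 13, 15]
17 → extends → [4, 6, 11, 13, 15, 17]
19 → extends → [4, 6, 11, 13, 15, 17, 19]
21 → extends → [4, 6, 11, 13, 15, 17, 19, 21]
23 → extends → [4, 6, 11, 13, 15, 17, 19, 21, 23]
11 → replaces 13 → [4, 6, 11, 11, 15, 17, 19, 21, 23]
32 → extends → [4, 6, 11, 11, 15, 17, 19, 21, 23, 32]
38 → extends → [4, 6, 11, 11, 15, 17, 19, 21, 23, 32, 38]
Longest non-decreasing subsequence has length 11, so deletions = 14 − 11 = 3.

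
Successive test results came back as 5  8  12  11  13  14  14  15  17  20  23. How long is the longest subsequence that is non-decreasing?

10

Let dp[i] be the length of the longest such subsequence ending at index i:
i:      1  2  3  4  5  6  7  8  9 10 11
a[i]:   5  8 12 11 13 14 14 15 17 20 23
dp:     1  2  3  3  4  5  6  7  8  9 10
Maximum dp value is 10.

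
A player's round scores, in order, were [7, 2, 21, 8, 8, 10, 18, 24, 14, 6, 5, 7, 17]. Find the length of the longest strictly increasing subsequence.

Let dp[i] be the length of the longest such subsequence ending at index i:
i:      1  2  3  4  5  6  7  8  9 10 11 12 13
a[i]:   7  2 21  8  8 10 18 24 14  6  5  7 17
dp:     1  1  2  2  2  3  4  5  4  2  2  3  5
Maximum dp value is 5.

5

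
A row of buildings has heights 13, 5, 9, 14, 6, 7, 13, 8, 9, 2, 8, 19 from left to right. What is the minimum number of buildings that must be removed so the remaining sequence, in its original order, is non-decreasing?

6

Fewest deletions = n − (longest non-decreasing subsequence).
Patience tails:
13 → extends → [13]
5 → replaces 13 → [5]
9 → extends → [5, 9]
14 → extends → [5, 9, 14]
6 → replaces 9 → [5, 6, 14]
7 → replaces 14 → [5, 6, 7]
13 → extends → [5, 6, 7, 13]
8 → replaces 13 → [5, 6, 7, 8]
9 → extends → [5, 6, 7, 8, 9]
2 → replaces 5 → [2, 6, 7, 8, 9]
8 → replaces 9 → [2, 6, 7, 8, 8]
19 → extends → [2, 6, 7, 8, 8, 19]
Longest non-decreasing subsequence has length 6, so deletions = 12 − 6 = 6.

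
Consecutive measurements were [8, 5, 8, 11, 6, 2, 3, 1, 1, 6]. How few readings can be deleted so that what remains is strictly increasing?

7

Fewest deletions = n − (longest strictly increasing subsequence).
Patience tails:
8 → extends → [8]
5 → replaces 8 → [5]
8 → extends → [5, 8]
11 → extends → [5, 8, 11]
6 → replaces 8 → [5, 6, 11]
2 → replaces 5 → [2, 6, 11]
3 → replaces 6 → [2, 3, 11]
1 → replaces 2 → [1, 3, 11]
1 → already a tail → [1, 3, 11]
6 → replaces 11 → [1, 3, 6]
Longest strictly increasing subsequence has length 3, so deletions = 10 − 3 = 7.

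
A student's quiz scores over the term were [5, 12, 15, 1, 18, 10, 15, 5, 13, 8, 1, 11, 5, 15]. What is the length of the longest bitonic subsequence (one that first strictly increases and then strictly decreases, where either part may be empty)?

inc[i] = longest strictly increasing subsequence ending at i; dec[i] = longest strictly decreasing subsequence starting at i:
i:      1  2  3  4  5  6  7  8  9 10 11 12 13 14
a[i]:   5 12 15  1 18 10 15  5 13  8  1 11  5 15
inc:    1  2  3  1  4  2  3  2  3  3  1  4  2  5
dec:    2  4  4  1  5  3  4  2  3  2  1  2  1  1
Best peak at i=5 (value 18): inc=4, dec=5, length 4+5−1 = 8.

8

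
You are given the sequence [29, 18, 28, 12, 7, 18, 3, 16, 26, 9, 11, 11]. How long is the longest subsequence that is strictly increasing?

Let dp[i] be the length of the longest such subsequence ending at index i:
i:      1  2  3  4  5  6  7  8  9 10 11 12
a[i]:  29 18 28 12  7 18  3 16 26  9 11 11
dp:     1  1  2  1  1  2  1  2  3  2  3  3
Maximum dp value is 3.

3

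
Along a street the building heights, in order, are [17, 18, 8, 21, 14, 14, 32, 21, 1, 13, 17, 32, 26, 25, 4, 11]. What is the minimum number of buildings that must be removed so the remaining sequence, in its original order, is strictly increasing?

Fewest deletions = n − (longest strictly increasing subsequence).
Patience tails:
17 → extends → [17]
18 → extends → [17, 18]
8 → replaces 17 → [8, 18]
21 → extends → [8, 18, 21]
14 → replaces 18 → [8, 14, 21]
14 → already a tail → [8, 14, 21]
32 → extends → [8, 14, 21, 32]
21 → already a tail → [8, 14, 21, 32]
1 → replaces 8 → [1, 14, 21, 32]
13 → replaces 14 → [1, 13, 21, 32]
17 → replaces 21 → [1, 13, 17, 32]
32 → already a tail → [1, 13, 17, 32]
26 → replaces 32 → [1, 13, 17, 26]
25 → replaces 26 → [1, 13, 17, 25]
4 → replaces 13 → [1, 4, 17, 25]
11 → replaces 17 → [1, 4, 11, 25]
Longest strictly increasing subsequence has length 4, so deletions = 16 − 4 = 12.

12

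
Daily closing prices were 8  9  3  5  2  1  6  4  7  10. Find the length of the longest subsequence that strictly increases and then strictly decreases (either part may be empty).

inc[i] = longest strictly increasing subsequence ending at i; dec[i] = longest strictly decreasing subsequence starting at i:
i:      1  2  3  4  5  6  7  8  9 10
a[i]:   8  9  3  5  2  1  6  4  7 10
inc:    1  2  1  2  1  1  3  2  4  5
dec:    4  4  3  3  2  1  2  1  1  1
Best peak at i=2 (value 9): inc=2, dec=4, length 2+4−1 = 5.

5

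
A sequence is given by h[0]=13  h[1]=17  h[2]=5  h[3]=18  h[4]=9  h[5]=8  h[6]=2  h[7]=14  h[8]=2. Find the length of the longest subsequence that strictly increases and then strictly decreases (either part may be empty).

6

inc[i] = longest strictly increasing subsequence ending at i; dec[i] = longest strictly decreasing subsequence starting at i:
i:      0  1  2  3  4  5  6  7  8
h[i]:  13 17  5 18  9  8  2 14  2
inc:    1  2  1  3  2  2  1  3  1
dec:    4  4  2  4  3  2  1  2  1
Best peak at i=3 (value 18): inc=3, dec=4, length 3+4−1 = 6.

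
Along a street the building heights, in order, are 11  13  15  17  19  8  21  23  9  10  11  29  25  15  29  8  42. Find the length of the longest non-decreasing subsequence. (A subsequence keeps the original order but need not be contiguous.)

Let dp[i] be the length of the longest such subsequence ending at index i:
i:      1  2  3  4  5  6  7  8  9 10 11 12 13 14 15 16 17
a[i]:  11 13 15 17 19  8 21 23  9 10 11 29 25 15 29  8 42
dp:     1  2  3  4  5  1  6  7  2  3  4  8  8  5  9  2 10
Maximum dp value is 10.

10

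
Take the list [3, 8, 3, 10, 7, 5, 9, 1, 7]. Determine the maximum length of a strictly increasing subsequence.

Track the smallest tail for each achievable length (strict):
3 → extends → [3]
8 → extends → [3, 8]
3 → already a tail → [3, 8]
10 → extends → [3, 8, 10]
7 → replaces 8 → [3, 7, 10]
5 → replaces 7 → [3, 5, 10]
9 → replaces 10 → [3, 5, 9]
1 → replaces 3 → [1, 5, 9]
7 → replaces 9 → [1, 5, 7]
Three tails, so the longest strictly increasing subsequence has length 3 (e.g. 3, 8, 10).

3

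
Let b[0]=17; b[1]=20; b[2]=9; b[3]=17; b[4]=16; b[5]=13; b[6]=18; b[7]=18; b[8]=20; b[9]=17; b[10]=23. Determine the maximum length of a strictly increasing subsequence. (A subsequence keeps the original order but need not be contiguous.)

5

Let dp[i] be the length of the longest such subsequence ending at index i:
i:      0  1  2  3  4  5  6  7  8  9 10
b[i]:  17 20  9 17 16 13 18 18 20 17 23
dp:     1  2  1  2  2  2  3  3  4  3  5
Maximum dp value is 5.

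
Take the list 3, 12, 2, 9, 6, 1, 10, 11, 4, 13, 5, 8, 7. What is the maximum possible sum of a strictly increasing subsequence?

Let S[i] be the best sum of a strictly increasing subsequence ending at i:
i:      1  2  3  4  5  6  7  8  9 10 11 12 13
a[i]:   3 12  2  9  6  1 10 11  4 13  5  8  7
S:      3 15  2 12  9  1 22 33  7 46 12 20 19
Maximum is 46 (e.g. 3 + 9 + 10 + 11 + 13).

46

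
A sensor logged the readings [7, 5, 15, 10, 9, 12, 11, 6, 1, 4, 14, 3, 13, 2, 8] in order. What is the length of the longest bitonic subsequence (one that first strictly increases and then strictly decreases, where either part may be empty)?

inc[i] = longest strictly increasing subsequence ending at i; dec[i] = longest strictly decreasing subsequence starting at i:
i:      1  2  3  4  5  6  7  8  9 10 11 12 13 14 15
a[i]:   7  5 15 10  9 12 11  6  1  4 14  3 13  2  8
inc:    1  1  2  2  2  3  3  2  1  2  4  2  4  2  3
dec:    5  4  7  6  5  6  5  4  1  3  3  2  2  1  1
Best peak at i=3 (value 15): inc=2, dec=7, length 2+7−1 = 8.

8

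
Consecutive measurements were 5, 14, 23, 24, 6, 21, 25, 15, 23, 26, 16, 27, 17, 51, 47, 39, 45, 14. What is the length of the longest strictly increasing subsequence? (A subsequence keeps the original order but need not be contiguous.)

Track the smallest tail for each achievable length (strict):
5 → extends → [5]
14 → extends → [5, 14]
23 → extends → [5, 14, 23]
24 → extends → [5, 14, 23, 24]
6 → replaces 14 → [5, 6, 23, 24]
21 → replaces 23 → [5, 6, 21, 24]
25 → extends → [5, 6, 21, 24, 25]
15 → replaces 21 → [5, 6, 15, 24, 25]
23 → replaces 24 → [5, 6, 15, 23, 25]
26 → extends → [5, 6, 15, 23, 25, 26]
16 → replaces 23 → [5, 6, 15, 16, 25, 26]
27 → extends → [5, 6, 15, 16, 25, 26, 27]
17 → replaces 25 → [5, 6, 15, 16, 17, 26, 27]
51 → extends → [5, 6, 15, 16, 17, 26, 27, 51]
47 → replaces 51 → [5, 6, 15, 16, 17, 26, 27, 47]
39 → replaces 47 → [5, 6, 15, 16, 17, 26, 27, 39]
45 → extends → [5, 6, 15, 16, 17, 26, 27, 39, 45]
14 → replaces 15 → [5, 6, 14, 16, 17, 26, 27, 39, 45]
Nine tails, so the longest strictly increasing subsequence has length 9 (e.g. 5, 14, 23, 24, 25, 26, 27, 39, 45).

9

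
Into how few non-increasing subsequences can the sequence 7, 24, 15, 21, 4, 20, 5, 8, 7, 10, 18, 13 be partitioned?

Place each on the leftmost legal pile:
7 → new pile 1 (tops now [7])
24 → new pile 2 (tops now [7, 24])
15 → pile 2 (tops now [7, 15])
21 → new pile 3 (tops now [7, 15, 21])
4 → pile 1 (tops now [4, 15, 21])
20 → pile 3 (tops now [4, 15, 20])
5 → pile 2 (tops now [4, 5, 20])
8 → pile 3 (tops now [4, 5, 8])
7 → pile 3 (tops now [4, 5, 7])
10 → new pile 4 (tops now [4, 5, 7, 10])
18 → new pile 5 (tops now [4, 5, 7, 10, 18])
13 → pile 5 (tops now [4, 5, 7, 10, 13])
Five piles.

5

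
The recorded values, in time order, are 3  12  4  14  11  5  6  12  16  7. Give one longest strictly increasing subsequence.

Patience tails give the LIS length; then backtrack through the dp parents:
3 → extends → [3]
12 → extends → [3, 12]
4 → replaces 12 → [3, 4]
14 → extends → [3, 4, 14]
11 → replaces 14 → [3, 4, 11]
5 → replaces 11 → [3, 4, 5]
6 → extends → [3, 4, 5, 6]
12 → extends → [3, 4, 5, 6, 12]
16 → extends → [3, 4, 5, 6, 12, 16]
7 → replaces 12 → [3, 4, 5, 6, 7, 16]
Length 6; one witness is 3, 4, 5, 6, 12, 16.

3, 4, 5, 6, 12, 16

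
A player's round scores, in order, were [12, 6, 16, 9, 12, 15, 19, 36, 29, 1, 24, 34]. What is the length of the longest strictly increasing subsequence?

Track the smallest tail for each achievable length (strict):
12 → extends → [12]
6 → replaces 12 → [6]
16 → extends → [6, 16]
9 → replaces 16 → [6, 9]
12 → extends → [6, 9, 12]
15 → extends → [6, 9, 12, 15]
19 → extends → [6, 9, 12, 15, 19]
36 → extends → [6, 9, 12, 15, 19, 36]
29 → replaces 36 → [6, 9, 12, 15, 19, 29]
1 → replaces 6 → [1, 9, 12, 15, 19, 29]
24 → replaces 29 → [1, 9, 12, 15, 19, 24]
34 → extends → [1, 9, 12, 15, 19, 24, 34]
Seven tails, so the longest strictly increasing subsequence has length 7 (e.g. 6, 9, 12, 15, 19, 29, 34).

7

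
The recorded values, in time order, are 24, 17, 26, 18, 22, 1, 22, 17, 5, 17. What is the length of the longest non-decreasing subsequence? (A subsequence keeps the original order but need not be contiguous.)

Track the smallest tail for each achievable length (allowing ties):
24 → extends → [24]
17 → replaces 24 → [17]
26 → extends → [17, 26]
18 → replaces 26 → [17, 18]
22 → extends → [17, 18, 22]
1 → replaces 17 → [1, 18, 22]
22 → extends → [1, 18, 22, 22]
17 → replaces 18 → [1, 17, 22, 22]
5 → replaces 17 → [1, 5, 22, 22]
17 → replaces 22 → [1, 5, 17, 22]
Four tails, so the longest non-decreasing subsequence has length 4 (e.g. 17, 18, 22, 22).

4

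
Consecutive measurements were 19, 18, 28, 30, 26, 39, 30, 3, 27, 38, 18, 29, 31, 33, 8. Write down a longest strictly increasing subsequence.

19, 26, 27, 29, 31, 33

Patience tails give the LIS length; then backtrack through the dp parents:
19 → extends → [19]
18 → replaces 19 → [18]
28 → extends → [18, 28]
30 → extends → [18, 28, 30]
26 → replaces 28 → [18, 26, 30]
39 → extends → [18, 26, 30, 39]
30 → already a tail → [18, 26, 30, 39]
3 → replaces 18 → [3, 26, 30, 39]
27 → replaces 30 → [3, 26, 27, 39]
38 → replaces 39 → [3, 26, 27, 38]
18 → replaces 26 → [3, 18, 27, 38]
29 → replaces 38 → [3, 18, 27, 29]
31 → extends → [3, 18, 27, 29, 31]
33 → extends → [3, 18, 27, 29, 31, 33]
8 → replaces 18 → [3, 8, 27, 29, 31, 33]
Length 6; one witness is 19, 26, 27, 29, 31, 33.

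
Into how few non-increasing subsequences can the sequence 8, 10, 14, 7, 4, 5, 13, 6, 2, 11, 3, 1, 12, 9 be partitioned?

The minimum number of non-increasing subsequences covering a sequence equals the length of its longest strictly increasing subsequence.
LIS length is 5 (e.g. 4, 5, 6, 11, 12), so 5 piles are needed.

5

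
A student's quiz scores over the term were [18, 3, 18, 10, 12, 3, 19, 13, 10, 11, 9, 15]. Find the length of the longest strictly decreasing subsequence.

Negate each value so 'decreasing' becomes 'increasing', then run patience tails on the negated sequence:
-18 → extends → [-18]
-3 → extends → [-18, -3]
-18 → already a tail → [-18, -3]
-10 → replaces -3 → [-18, -10]
-12 → replaces -10 → [-18, -12]
-3 → extends → [-18, -12, -3]
-19 → replaces -18 → [-19, -12, -3]
-13 → replaces -12 → [-19, -13, -3]
-10 → replaces -3 → [-19, -13, -10]
-11 → replaces -10 → [-19, -13, -11]
-9 → extends → [-19, -13, -11, -9]
-15 → replaces -13 → [-19, -15, -11, -9]
Four tails, so the longest strictly decreasing subsequence of the original has length 4.

4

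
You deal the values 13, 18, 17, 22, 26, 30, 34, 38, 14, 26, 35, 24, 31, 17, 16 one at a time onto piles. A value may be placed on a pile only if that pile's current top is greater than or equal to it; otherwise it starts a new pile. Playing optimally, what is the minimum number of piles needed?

7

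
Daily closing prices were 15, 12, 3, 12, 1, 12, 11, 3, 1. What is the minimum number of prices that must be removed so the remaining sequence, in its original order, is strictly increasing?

7

Fewest deletions = n − (longest strictly increasing subsequence).
Patience tails:
15 → extends → [15]
12 → replaces 15 → [12]
3 → replaces 12 → [3]
12 → extends → [3, 12]
1 → replaces 3 → [1, 12]
12 → already a tail → [1, 12]
11 → replaces 12 → [1, 11]
3 → replaces 11 → [1, 3]
1 → already a tail → [1, 3]
Longest strictly increasing subsequence has length 2, so deletions = 9 − 2 = 7.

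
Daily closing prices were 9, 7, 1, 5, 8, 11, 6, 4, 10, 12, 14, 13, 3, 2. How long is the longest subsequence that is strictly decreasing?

Let dp[i] be the longest strictly decreasing subsequence ending at i:
i:      1  2  3  4  5  6  7  8  9 10 11 12 13 14
a[i]:   9  7  1  5  8 11  6  4 10 12 14 13  3  2
dp:     1  2  3  3  2  1  3  4  2  1  1  2  5  6
Maximum is 6.

6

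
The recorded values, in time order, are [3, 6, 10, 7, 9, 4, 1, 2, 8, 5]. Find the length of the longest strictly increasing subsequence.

Track the smallest tail for each achievable length (strict):
3 → extends → [3]
6 → extends → [3, 6]
10 → extends → [3, 6, 10]
7 → replaces 10 → [3, 6, 7]
9 → extends → [3, 6, 7, 9]
4 → replaces 6 → [3, 4, 7, 9]
1 → replaces 3 → [1, 4, 7, 9]
2 → replaces 4 → [1, 2, 7, 9]
8 → replaces 9 → [1, 2, 7, 8]
5 → replaces 7 → [1, 2, 5, 8]
Four tails, so the longest strictly increasing subsequence has length 4 (e.g. 3, 6, 7, 9).

4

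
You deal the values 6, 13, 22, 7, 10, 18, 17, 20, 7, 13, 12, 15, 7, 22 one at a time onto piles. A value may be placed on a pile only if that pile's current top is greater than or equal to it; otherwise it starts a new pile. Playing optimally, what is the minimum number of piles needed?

The minimum number of non-increasing subsequences covering a sequence equals the length of its longest strictly increasing subsequence.
LIS length is 6 (e.g. 6, 7, 10, 18, 20, 22), so 6 piles are needed.

6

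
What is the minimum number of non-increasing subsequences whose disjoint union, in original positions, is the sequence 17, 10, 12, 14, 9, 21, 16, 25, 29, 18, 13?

The minimum number of non-increasing subsequences covering a sequence equals the length of its longest strictly increasing subsequence.
LIS length is 6 (e.g. 10, 12, 14, 21, 25, 29), so 6 piles are needed.

6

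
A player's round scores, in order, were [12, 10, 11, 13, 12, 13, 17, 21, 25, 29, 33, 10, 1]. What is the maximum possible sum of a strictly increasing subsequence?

Let S[i] be the best sum of a strictly increasing subsequence ending at i:
i:       1   2   3   4   5   6   7   8   9  10  11  12  13
a[i]:   12  10  11  13  12  13  17  21  25  29  33  10   1
S:      12  10  21  34  33  46  63  84 109 138 171  10   1
Maximum is 171 (e.g. 10 + 11 + 12 + 13 + 17 + 21 + 25 + 29 + 33).

171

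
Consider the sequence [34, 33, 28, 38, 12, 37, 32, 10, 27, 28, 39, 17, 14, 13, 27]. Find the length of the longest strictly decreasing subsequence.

7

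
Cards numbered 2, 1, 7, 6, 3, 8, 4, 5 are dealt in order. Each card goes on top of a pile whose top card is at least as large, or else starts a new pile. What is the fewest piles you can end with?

The minimum number of non-increasing subsequences covering a sequence equals the length of its longest strictly increasing subsequence.
LIS length is 4 (e.g. 2, 3, 4, 5), so 4 piles are needed.

4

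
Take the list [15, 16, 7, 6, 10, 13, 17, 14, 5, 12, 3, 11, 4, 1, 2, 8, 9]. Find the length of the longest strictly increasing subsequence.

Let dp[i] be the length of the longest such subsequence ending at index i:
i:      1  2  3  4  5  6  7  8  9 10 11 12 13 14 15 16 17
a[i]:  15 16  7  6 10 13 17 14  5 12  3 11  4  1  2  8  9
dp:     1  2  1  1  2  3  4  4  1  3  1  3  2  1  2  3  4
Maximum dp value is 4.

4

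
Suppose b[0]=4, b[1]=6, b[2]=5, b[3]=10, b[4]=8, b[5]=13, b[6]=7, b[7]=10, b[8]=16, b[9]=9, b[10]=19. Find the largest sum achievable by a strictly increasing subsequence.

68

Let S[i] be the best sum of a strictly increasing subsequence ending at i:
i:      0  1  2  3  4  5  6  7  8  9 10
b[i]:   4  6  5 10  8 13  7 10 16  9 19
S:      4 10  9 20 18 33 17 28 49 27 68
Maximum is 68 (e.g. 4 + 6 + 10 + 13 + 16 + 19).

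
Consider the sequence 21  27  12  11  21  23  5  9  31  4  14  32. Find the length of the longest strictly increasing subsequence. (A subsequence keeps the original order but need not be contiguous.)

5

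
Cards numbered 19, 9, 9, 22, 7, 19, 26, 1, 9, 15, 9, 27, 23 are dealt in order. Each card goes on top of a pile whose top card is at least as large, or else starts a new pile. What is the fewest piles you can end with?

4

Place each on the leftmost legal pile:
19 → new pile 1 (tops now [19])
9 → pile 1 (tops now [9])
9 → pile 1 (tops now [9])
22 → new pile 2 (tops now [9, 22])
7 → pile 1 (tops now [7, 22])
19 → pile 2 (tops now [7, 19])
26 → new pile 3 (tops now [7, 19, 26])
1 → pile 1 (tops now [1, 19, 26])
9 → pile 2 (tops now [1, 9, 26])
15 → pile 3 (tops now [1, 9, 15])
9 → pile 2 (tops now [1, 9, 15])
27 → new pile 4 (tops now [1, 9, 15, 27])
23 → pile 4 (tops now [1, 9, 15, 23])
Four piles.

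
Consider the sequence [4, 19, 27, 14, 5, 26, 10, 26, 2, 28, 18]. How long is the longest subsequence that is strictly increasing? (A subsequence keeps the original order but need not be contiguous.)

Let dp[i] be the length of the longest such subsequence ending at index i:
i:      1  2  3  4  5  6  7  8  9 10 11
a[i]:   4 19 27 14  5 26 10 26  2 28 18
dp:     1  2  3  2  2  3  3  4  1  5  4
Maximum dp value is 5.

5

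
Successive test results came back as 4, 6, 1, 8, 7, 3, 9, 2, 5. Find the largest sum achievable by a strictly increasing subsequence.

27

Let S[i] be the best sum of a strictly increasing subsequence ending at i:
i:      1  2  3  4  5  6  7  8  9
a[i]:   4  6  1  8  7  3  9  2  5
S:      4 10  1 18 17  4 27  3  9
Maximum is 27 (e.g. 4 + 6 + 8 + 9).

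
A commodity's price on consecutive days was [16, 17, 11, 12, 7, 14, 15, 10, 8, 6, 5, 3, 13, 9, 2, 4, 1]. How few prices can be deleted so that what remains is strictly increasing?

Fewest deletions = n − (longest strictly increasing subsequence).
i:      1  2  3  4  5  6  7  8  9 10 11 12 13 14 15 16 17
a[i]:  16 17 11 12  7 14 15 10  8  6  5  3 13  9  2  4  1
dp:     1  2  1  2  1  3  4  2  2  1  1  1  3  3  1  2  1
max dp = 4, so deletions = 17 − 4 = 13.

13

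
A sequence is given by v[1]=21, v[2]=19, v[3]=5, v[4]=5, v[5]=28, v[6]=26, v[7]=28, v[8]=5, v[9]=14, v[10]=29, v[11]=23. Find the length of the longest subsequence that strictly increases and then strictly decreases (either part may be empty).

5

inc[i] = longest strictly increasing subsequence ending at i; dec[i] = longest strictly decreasing subsequence starting at i:
i:      1  2  3  4  5  6  7  8  9 10 11
v[i]:  21 19  5  5 28 26 28  5 14 29 23
inc:    1  1  1  1  2  2  3  1  2  4  3
dec:    3  2  1  1  3  2  2  1  1  2  1
Best peak at i=10 (value 29): inc=4, dec=2, length 4+2−1 = 5.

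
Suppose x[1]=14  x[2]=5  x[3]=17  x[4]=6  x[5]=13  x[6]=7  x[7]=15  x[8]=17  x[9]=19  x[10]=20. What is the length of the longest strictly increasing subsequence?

7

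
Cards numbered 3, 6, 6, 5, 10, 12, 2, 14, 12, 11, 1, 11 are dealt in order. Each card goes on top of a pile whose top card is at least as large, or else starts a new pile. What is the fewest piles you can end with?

5

Place each on the leftmost legal pile:
3 → new pile 1 (tops now [3])
6 → new pile 2 (tops now [3, 6])
6 → pile 2 (tops now [3, 6])
5 → pile 2 (tops now [3, 5])
10 → new pile 3 (tops now [3, 5, 10])
12 → new pile 4 (tops now [3, 5, 10, 12])
2 → pile 1 (tops now [2, 5, 10, 12])
14 → new pile 5 (tops now [2, 5, 10, 12, 14])
12 → pile 4 (tops now [2, 5, 10, 12, 14])
11 → pile 4 (tops now [2, 5, 10, 11, 14])
1 → pile 1 (tops now [1, 5, 10, 11, 14])
11 → pile 4 (tops now [1, 5, 10, 11, 14])
Five piles.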